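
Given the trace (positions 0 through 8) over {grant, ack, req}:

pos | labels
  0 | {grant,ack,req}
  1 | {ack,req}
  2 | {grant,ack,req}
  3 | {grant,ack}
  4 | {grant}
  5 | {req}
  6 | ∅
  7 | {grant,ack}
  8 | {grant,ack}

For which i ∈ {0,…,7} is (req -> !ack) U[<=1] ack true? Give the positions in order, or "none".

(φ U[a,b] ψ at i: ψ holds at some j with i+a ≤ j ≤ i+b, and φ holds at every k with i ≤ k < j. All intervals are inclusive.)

Evaluate at each i in [0,7]:
  i=0: ✓ (rhs at j=0)
  i=1: ✓ (rhs at j=1)
  i=2: ✓ (rhs at j=2)
  i=3: ✓ (rhs at j=3)
  i=4: ✗ (no rhs in [4,5])
  i=5: ✗ (no rhs in [5,6])
  i=6: ✓ (rhs at j=7; lhs holds on [6,6])
  i=7: ✓ (rhs at j=7)

0, 1, 2, 3, 6, 7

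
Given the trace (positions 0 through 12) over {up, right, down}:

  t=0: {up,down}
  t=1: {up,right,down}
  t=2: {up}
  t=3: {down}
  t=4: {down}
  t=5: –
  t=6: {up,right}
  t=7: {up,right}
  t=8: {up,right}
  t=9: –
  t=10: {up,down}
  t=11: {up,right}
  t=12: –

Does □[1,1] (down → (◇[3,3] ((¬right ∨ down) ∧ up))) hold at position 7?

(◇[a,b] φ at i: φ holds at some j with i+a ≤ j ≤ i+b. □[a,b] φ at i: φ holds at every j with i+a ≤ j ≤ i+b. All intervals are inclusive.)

Holds

Check (down → (◇[3,3] ((¬right ∨ down) ∧ up))) at every j in [8,8]:
  j=8: antecedent false → ✓
All positions satisfy it → formula holds.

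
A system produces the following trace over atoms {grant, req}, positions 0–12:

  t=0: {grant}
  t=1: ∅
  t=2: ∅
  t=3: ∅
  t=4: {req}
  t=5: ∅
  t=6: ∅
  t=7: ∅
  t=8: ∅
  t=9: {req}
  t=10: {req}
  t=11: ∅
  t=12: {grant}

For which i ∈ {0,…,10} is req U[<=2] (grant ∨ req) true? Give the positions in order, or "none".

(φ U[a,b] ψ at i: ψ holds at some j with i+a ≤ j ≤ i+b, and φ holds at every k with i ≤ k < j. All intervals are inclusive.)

Evaluate at each i in [0,10]:
  i=0: ✓ (rhs at j=0)
  i=1: ✗ (no rhs in [1,3])
  i=2: ✗ (lhs fails at k=2 before rhs at j=4)
  i=3: ✗ (lhs fails at k=3 before rhs at j=4)
  i=4: ✓ (rhs at j=4)
  i=5: ✗ (no rhs in [5,7])
  i=6: ✗ (no rhs in [6,8])
  i=7: ✗ (lhs fails at k=7 before rhs at j=9)
  i=8: ✗ (lhs fails at k=8 before rhs at j=9)
  i=9: ✓ (rhs at j=9)
  i=10: ✓ (rhs at j=10)

0, 4, 9, 10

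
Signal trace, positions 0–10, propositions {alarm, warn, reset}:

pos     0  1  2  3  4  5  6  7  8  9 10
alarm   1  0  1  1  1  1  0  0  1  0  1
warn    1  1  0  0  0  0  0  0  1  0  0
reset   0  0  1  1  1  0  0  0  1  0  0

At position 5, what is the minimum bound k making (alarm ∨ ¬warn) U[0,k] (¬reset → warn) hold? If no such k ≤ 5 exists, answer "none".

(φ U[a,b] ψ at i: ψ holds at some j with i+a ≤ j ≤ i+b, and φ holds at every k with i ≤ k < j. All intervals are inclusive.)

3

Need earliest j ≥ 5 with (¬reset → warn), and (alarm ∨ ¬warn) at every k in [5,j-1].
  j=5: rhs fails.
  j=6: rhs fails.
  j=7: rhs fails.
  j=8: rhs holds; lhs holds on [5,7]. k = 3.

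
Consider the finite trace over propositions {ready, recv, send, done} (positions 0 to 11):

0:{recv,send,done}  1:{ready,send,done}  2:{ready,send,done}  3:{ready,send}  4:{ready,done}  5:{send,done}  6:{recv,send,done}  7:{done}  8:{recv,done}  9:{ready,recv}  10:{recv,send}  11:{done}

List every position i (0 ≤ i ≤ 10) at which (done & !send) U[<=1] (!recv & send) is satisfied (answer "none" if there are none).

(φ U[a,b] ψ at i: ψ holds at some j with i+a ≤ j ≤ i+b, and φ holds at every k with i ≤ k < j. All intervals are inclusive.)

1, 2, 3, 4, 5

Evaluate at each i in [0,10]:
  i=0: ✗ (lhs fails at k=0 before rhs at j=1)
  i=1: ✓ (rhs at j=1)
  i=2: ✓ (rhs at j=2)
  i=3: ✓ (rhs at j=3)
  i=4: ✓ (rhs at j=5; lhs holds on [4,4])
  i=5: ✓ (rhs at j=5)
  i=6: ✗ (no rhs in [6,7])
  i=7: ✗ (no rhs in [7,8])
  i=8: ✗ (no rhs in [8,9])
  i=9: ✗ (no rhs in [9,10])
  i=10: ✗ (no rhs in [10,11])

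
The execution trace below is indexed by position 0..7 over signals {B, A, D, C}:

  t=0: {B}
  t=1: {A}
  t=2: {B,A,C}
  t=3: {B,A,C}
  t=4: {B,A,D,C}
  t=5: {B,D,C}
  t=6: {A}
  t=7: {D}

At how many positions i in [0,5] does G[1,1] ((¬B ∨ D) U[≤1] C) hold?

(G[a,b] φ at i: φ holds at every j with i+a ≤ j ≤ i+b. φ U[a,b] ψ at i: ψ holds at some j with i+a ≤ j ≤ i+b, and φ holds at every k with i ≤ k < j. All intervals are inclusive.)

5

Evaluate at each i in [0,5]:
  i=0: ✓ (all of [1,1])
  i=1: ✓ (all of [2,2])
  i=2: ✓ (all of [3,3])
  i=3: ✓ (all of [4,4])
  i=4: ✓ (all of [5,5])
  i=5: ✗ (fails at j=6)
Positions where it holds: {0, 1, 2, 3, 4} → 5.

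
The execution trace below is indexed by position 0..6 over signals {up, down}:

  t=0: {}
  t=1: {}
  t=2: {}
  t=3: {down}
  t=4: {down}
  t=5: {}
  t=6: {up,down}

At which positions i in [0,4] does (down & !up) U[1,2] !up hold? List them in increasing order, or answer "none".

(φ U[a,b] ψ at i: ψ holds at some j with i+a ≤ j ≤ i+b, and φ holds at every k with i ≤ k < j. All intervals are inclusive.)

3, 4

Evaluate at each i in [0,4]:
  i=0: ✗ (lhs fails at k=0 before rhs at j=1)
  i=1: ✗ (lhs fails at k=1 before rhs at j=2)
  i=2: ✗ (lhs fails at k=2 before rhs at j=3)
  i=3: ✓ (rhs at j=4; lhs holds on [3,3])
  i=4: ✓ (rhs at j=5; lhs holds on [4,4])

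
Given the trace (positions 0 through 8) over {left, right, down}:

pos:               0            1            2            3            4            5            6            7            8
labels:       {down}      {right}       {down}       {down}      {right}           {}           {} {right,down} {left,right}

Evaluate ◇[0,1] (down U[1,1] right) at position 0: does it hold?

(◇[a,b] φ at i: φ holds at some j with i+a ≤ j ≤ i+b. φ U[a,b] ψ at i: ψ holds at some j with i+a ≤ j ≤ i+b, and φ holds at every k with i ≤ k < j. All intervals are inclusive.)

Yes

Check (down U[1,1] right) at each j in [0,1]:
  j=0: holds
  j=1: fails
Found at j=0 → formula holds.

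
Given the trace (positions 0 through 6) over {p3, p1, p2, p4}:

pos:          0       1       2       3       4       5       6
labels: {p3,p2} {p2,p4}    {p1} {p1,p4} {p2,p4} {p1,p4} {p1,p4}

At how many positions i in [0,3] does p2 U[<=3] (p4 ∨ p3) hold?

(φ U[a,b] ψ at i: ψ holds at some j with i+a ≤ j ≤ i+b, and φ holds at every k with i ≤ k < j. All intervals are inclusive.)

Evaluate at each i in [0,3]:
  i=0: ✓ (rhs at j=0)
  i=1: ✓ (rhs at j=1)
  i=2: ✗ (lhs fails at k=2 before rhs at j=3)
  i=3: ✓ (rhs at j=3)
Positions where it holds: {0, 1, 3} → 3.

3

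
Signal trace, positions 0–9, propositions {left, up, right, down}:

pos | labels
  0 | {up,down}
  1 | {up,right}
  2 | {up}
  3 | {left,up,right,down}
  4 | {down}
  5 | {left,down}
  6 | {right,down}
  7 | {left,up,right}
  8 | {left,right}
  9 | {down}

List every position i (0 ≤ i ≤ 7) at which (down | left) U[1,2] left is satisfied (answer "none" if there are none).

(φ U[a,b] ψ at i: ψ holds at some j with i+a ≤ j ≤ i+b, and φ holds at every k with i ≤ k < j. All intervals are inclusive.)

3, 4, 5, 6, 7

Evaluate at each i in [0,7]:
  i=0: ✗ (no rhs in [1,2])
  i=1: ✗ (lhs fails at k=1 before rhs at j=3)
  i=2: ✗ (lhs fails at k=2 before rhs at j=3)
  i=3: ✓ (rhs at j=5; lhs holds on [3,4])
  i=4: ✓ (rhs at j=5; lhs holds on [4,4])
  i=5: ✓ (rhs at j=7; lhs holds on [5,6])
  i=6: ✓ (rhs at j=7; lhs holds on [6,6])
  i=7: ✓ (rhs at j=8; lhs holds on [7,7])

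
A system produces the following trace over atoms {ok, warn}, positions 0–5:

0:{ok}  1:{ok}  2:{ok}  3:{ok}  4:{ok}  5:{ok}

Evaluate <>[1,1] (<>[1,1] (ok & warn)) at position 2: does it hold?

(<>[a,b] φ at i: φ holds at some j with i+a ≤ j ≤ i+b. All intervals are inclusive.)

Check <>[1,1] (ok & warn) at each j in [3,3]:
  j=3: fails (none in [4,4])
No position in the window satisfies it → formula fails.

No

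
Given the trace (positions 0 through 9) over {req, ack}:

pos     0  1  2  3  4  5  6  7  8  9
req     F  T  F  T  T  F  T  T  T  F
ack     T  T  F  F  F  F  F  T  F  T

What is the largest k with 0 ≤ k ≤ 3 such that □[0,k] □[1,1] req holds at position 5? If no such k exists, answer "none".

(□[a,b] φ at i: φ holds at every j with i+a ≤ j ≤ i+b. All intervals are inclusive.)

□[1,1] req must hold from j=5 onward; find where it first fails.
  j=5: holds
  j=6: holds
  j=7: holds
  j=8: fails
Holds on [5,7], so largest k = 2.

2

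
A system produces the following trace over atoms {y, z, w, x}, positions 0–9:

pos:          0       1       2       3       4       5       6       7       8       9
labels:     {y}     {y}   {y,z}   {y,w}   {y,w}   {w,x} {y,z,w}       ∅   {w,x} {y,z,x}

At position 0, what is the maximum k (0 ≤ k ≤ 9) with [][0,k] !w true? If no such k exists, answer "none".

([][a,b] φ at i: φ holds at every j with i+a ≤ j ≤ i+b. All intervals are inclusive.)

!w must hold from j=0 onward; find where it first fails.
  j=0: holds
  j=1: holds
  j=2: holds
  j=3: fails
Holds on [0,2], so largest k = 2.

2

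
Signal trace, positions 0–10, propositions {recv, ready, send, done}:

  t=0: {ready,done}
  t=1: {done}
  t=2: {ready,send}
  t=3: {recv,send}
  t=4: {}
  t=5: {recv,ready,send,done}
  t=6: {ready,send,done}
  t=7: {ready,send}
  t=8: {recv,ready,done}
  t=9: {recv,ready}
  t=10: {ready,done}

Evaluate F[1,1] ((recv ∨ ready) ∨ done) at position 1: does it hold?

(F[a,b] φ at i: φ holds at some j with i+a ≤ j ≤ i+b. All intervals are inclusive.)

Check ((recv ∨ ready) ∨ done) at each j in [2,2]:
  j=2: true
Found at j=2 → formula holds.

True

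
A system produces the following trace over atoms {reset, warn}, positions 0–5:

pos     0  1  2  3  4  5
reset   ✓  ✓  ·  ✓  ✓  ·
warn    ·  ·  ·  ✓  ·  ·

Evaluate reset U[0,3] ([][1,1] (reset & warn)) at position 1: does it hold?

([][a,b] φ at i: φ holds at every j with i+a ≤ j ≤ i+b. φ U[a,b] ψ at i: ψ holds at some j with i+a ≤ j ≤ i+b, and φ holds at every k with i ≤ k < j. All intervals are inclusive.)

Need some j in [1,4] with [][1,1] (reset & warn), and reset at every k in [1,j-1].
  j=1: [][1,1] (reset & warn) — fails at 2.
  j=2: [][1,1] (reset & warn) holds; reset holds at every k in [1,1] → satisfied.

Yes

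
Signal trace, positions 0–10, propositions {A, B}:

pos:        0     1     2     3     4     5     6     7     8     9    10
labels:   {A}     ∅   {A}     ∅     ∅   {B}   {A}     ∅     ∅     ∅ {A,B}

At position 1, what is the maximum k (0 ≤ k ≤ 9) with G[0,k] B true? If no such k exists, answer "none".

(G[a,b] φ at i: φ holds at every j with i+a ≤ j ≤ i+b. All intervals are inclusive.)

none

B must hold from j=1 onward; find where it first fails.
  j=1: fails → no k works.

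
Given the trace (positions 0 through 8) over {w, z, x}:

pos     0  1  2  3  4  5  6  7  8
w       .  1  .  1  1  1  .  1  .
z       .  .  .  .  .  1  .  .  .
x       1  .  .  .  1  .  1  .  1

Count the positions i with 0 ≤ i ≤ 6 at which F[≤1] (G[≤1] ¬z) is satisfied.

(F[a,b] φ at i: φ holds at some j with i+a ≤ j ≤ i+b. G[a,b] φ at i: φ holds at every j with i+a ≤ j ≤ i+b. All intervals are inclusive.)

Evaluate at each i in [0,6]:
  i=0: ✓ (witness j=0)
  i=1: ✓ (witness j=1)
  i=2: ✓ (witness j=2)
  i=3: ✓ (witness j=3)
  i=4: ✗ (none in [4,5])
  i=5: ✓ (witness j=6)
  i=6: ✓ (witness j=6)
Positions where it holds: {0, 1, 2, 3, 5, 6} → 6.

6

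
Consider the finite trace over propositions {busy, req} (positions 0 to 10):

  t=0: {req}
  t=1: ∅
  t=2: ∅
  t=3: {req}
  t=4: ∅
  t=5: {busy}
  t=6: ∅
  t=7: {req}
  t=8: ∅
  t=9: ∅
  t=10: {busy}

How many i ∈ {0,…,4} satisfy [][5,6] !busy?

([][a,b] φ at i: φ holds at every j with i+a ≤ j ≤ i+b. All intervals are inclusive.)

Evaluate at each i in [0,4]:
  i=0: ✗ (fails at j=5)
  i=1: ✓ (all of [6,7])
  i=2: ✓ (all of [7,8])
  i=3: ✓ (all of [8,9])
  i=4: ✗ (fails at j=10)
Positions where it holds: {1, 2, 3} → 3.

3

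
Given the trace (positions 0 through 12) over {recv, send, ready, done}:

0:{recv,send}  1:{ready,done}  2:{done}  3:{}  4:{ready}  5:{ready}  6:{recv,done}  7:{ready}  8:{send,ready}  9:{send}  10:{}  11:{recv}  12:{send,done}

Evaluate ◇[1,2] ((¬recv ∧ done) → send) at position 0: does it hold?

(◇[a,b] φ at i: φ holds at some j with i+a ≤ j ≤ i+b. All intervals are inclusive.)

Check ((¬recv ∧ done) → send) at each j in [1,2]:
  j=1: false
  j=2: false
No position in the window satisfies it → formula fails.

Does not hold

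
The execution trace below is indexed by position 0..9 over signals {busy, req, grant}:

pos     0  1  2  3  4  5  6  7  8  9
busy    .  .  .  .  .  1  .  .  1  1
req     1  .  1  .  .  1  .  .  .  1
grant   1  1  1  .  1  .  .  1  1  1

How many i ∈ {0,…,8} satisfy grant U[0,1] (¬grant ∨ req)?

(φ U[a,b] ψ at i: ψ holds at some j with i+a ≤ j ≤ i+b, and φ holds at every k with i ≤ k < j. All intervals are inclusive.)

Evaluate at each i in [0,8]:
  i=0: ✓ (rhs at j=0)
  i=1: ✓ (rhs at j=2; lhs holds on [1,1])
  i=2: ✓ (rhs at j=2)
  i=3: ✓ (rhs at j=3)
  i=4: ✓ (rhs at j=5; lhs holds on [4,4])
  i=5: ✓ (rhs at j=5)
  i=6: ✓ (rhs at j=6)
  i=7: ✗ (no rhs in [7,8])
  i=8: ✓ (rhs at j=9; lhs holds on [8,8])
Positions where it holds: {0, 1, 2, 3, 4, 5, 6, 8} → 8.

8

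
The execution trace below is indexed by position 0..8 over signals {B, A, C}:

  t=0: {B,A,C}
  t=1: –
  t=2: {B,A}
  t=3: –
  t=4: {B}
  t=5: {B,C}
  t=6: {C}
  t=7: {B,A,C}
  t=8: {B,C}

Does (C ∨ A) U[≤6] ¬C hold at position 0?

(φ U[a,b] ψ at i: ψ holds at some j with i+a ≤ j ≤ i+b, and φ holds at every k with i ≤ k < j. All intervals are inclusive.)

Need some j in [0,6] with ¬C, and (C ∨ A) at every k in [0,j-1].
  j=0: ¬C false.
  j=1: ¬C holds; (C ∨ A) holds at every k in [0,0] → satisfied.

Yes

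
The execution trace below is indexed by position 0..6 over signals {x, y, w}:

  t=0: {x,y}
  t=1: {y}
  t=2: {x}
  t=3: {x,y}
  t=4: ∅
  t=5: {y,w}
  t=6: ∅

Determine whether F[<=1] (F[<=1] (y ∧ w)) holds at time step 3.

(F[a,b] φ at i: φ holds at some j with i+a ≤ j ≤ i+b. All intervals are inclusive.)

Yes

Check F[<=1] (y ∧ w) at each j in [3,4]:
  j=3: fails (none in [3,4])
  j=4: holds (witness at 5)
Found at j=4 → formula holds.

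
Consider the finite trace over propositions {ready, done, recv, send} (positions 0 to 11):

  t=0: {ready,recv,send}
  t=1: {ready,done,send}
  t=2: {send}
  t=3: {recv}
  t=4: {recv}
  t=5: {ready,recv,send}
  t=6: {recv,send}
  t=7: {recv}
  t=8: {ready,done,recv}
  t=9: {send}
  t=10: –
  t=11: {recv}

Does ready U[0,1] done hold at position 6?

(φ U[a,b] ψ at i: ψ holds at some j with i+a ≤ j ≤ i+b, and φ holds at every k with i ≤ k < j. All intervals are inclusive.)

Need some j in [6,7] with done, and ready at every k in [6,j-1].
  j=6: done false.
  j=7: done false.
No j in the window works → until fails.

Does not hold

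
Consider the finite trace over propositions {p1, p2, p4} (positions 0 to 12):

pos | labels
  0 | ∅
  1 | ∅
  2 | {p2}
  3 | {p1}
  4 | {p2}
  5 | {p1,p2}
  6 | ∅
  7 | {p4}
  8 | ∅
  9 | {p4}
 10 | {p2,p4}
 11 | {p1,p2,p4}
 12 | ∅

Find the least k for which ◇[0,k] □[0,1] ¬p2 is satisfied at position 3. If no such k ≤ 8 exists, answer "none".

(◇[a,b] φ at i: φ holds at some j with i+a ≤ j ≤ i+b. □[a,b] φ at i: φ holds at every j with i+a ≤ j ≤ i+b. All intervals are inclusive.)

Scan j = 3,4,… for □[0,1] ¬p2:
  j=3: fails
  j=4: fails
  j=5: fails
  j=6: holds
First hit at j=6, so smallest k = 6-3 = 3.

3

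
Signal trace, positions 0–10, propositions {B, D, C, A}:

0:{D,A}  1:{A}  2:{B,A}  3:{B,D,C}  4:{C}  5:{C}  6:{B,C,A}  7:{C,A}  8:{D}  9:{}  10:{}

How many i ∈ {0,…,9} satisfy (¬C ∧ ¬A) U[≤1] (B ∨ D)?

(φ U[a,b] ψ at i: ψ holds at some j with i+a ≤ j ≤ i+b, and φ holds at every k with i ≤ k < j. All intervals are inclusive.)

Evaluate at each i in [0,9]:
  i=0: ✓ (rhs at j=0)
  i=1: ✗ (lhs fails at k=1 before rhs at j=2)
  i=2: ✓ (rhs at j=2)
  i=3: ✓ (rhs at j=3)
  i=4: ✗ (no rhs in [4,5])
  i=5: ✗ (lhs fails at k=5 before rhs at j=6)
  i=6: ✓ (rhs at j=6)
  i=7: ✗ (lhs fails at k=7 before rhs at j=8)
  i=8: ✓ (rhs at j=8)
  i=9: ✗ (no rhs in [9,10])
Positions where it holds: {0, 2, 3, 6, 8} → 5.

5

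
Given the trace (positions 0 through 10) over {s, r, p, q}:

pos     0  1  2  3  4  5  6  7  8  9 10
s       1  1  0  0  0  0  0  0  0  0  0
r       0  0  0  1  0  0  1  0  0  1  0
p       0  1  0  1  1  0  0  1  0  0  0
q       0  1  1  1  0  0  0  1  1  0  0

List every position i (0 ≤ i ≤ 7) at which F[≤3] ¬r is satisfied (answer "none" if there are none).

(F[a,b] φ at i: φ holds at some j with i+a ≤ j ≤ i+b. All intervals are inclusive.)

Evaluate at each i in [0,7]:
  i=0: ✓ (witness j=0)
  i=1: ✓ (witness j=1)
  i=2: ✓ (witness j=2)
  i=3: ✓ (witness j=4)
  i=4: ✓ (witness j=4)
  i=5: ✓ (witness j=5)
  i=6: ✓ (witness j=7)
  i=7: ✓ (witness j=7)

0, 1, 2, 3, 4, 5, 6, 7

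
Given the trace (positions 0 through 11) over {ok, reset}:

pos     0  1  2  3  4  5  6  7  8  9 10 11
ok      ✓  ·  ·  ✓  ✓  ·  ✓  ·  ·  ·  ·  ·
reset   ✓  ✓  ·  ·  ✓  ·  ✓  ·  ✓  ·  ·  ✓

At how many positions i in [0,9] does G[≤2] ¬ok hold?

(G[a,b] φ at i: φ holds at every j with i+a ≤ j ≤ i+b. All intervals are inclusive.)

3

Evaluate at each i in [0,9]:
  i=0: ✗ (fails at j=0)
  i=1: ✗ (fails at j=3)
  i=2: ✗ (fails at j=3)
  i=3: ✗ (fails at j=3)
  i=4: ✗ (fails at j=4)
  i=5: ✗ (fails at j=6)
  i=6: ✗ (fails at j=6)
  i=7: ✓ (all of [7,9])
  i=8: ✓ (all of [8,10])
  i=9: ✓ (all of [9,11])
Positions where it holds: {7, 8, 9} → 3.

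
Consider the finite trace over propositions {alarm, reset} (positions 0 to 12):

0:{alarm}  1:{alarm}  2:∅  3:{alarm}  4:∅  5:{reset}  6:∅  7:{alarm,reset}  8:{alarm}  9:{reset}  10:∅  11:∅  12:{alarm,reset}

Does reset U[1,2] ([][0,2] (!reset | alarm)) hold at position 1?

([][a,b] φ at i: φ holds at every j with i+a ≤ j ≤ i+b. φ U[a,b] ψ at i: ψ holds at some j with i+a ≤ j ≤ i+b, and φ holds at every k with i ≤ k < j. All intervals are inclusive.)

Does not hold

Need some j in [2,3] with [][0,2] (!reset | alarm), and reset at every k in [1,j-1].
  j=2: [][0,2] (!reset | alarm) holds, but reset fails at k=1 → not this j.
  j=3: [][0,2] (!reset | alarm) — fails at 5.
No j in the window works → until fails.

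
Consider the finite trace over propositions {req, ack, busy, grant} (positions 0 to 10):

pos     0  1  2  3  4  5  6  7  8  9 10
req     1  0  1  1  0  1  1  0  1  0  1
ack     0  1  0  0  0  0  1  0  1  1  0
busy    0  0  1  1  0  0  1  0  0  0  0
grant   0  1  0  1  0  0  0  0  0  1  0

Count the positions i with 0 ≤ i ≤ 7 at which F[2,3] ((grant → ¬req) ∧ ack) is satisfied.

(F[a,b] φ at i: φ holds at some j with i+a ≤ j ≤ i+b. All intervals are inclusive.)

5

Evaluate at each i in [0,7]:
  i=0: ✗ (none in [2,3])
  i=1: ✗ (none in [3,4])
  i=2: ✗ (none in [4,5])
  i=3: ✓ (witness j=6)
  i=4: ✓ (witness j=6)
  i=5: ✓ (witness j=8)
  i=6: ✓ (witness j=8)
  i=7: ✓ (witness j=9)
Positions where it holds: {3, 4, 5, 6, 7} → 5.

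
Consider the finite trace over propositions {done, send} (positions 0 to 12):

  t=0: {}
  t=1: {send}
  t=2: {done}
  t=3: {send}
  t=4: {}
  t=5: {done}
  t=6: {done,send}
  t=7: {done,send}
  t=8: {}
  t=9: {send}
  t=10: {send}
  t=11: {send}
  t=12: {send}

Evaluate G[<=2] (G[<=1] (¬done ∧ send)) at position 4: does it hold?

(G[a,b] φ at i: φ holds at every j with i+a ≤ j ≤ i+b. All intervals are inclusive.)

Check G[<=1] (¬done ∧ send) at every j in [4,6]:
  j=4: fails at 4
  j=5: fails at 5
  j=6: fails at 6
Fails at j=4 → formula fails.

False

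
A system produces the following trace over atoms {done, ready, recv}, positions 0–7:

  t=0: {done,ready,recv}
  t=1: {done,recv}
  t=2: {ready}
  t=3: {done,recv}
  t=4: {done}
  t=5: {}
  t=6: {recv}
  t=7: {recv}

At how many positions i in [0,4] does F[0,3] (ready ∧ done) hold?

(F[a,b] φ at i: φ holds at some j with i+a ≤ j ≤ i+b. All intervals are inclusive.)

1

Evaluate at each i in [0,4]:
  i=0: ✓ (witness j=0)
  i=1: ✗ (none in [1,4])
  i=2: ✗ (none in [2,5])
  i=3: ✗ (none in [3,6])
  i=4: ✗ (none in [4,7])
Positions where it holds: {0} → 1.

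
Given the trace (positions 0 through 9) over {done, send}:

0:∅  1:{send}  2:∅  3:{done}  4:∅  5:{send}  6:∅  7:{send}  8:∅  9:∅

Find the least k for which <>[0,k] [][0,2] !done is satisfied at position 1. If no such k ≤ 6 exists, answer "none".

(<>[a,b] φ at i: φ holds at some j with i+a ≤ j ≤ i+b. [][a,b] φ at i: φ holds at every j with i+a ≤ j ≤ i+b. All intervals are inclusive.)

Scan j = 1,2,… for [][0,2] !done:
  j=1: fails
  j=2: fails
  j=3: fails
  j=4: holds
First hit at j=4, so smallest k = 4-1 = 3.

3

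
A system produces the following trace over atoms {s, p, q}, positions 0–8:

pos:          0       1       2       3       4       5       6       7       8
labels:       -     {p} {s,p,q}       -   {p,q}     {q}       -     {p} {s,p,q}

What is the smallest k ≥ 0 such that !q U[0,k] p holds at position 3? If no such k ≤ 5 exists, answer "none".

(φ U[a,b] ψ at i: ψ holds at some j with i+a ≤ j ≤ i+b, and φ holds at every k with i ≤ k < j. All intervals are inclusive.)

Need earliest j ≥ 3 with p, and !q at every k in [3,j-1].
  j=3: rhs fails.
  j=4: rhs holds; lhs holds on [3,3]. k = 1.

1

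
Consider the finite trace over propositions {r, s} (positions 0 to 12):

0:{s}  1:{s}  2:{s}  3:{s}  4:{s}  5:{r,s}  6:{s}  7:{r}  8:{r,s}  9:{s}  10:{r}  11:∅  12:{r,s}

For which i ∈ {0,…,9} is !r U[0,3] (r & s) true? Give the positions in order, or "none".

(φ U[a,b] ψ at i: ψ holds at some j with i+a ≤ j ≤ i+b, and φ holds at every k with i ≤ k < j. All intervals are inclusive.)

2, 3, 4, 5, 8

Evaluate at each i in [0,9]:
  i=0: ✗ (no rhs in [0,3])
  i=1: ✗ (no rhs in [1,4])
  i=2: ✓ (rhs at j=5; lhs holds on [2,4])
  i=3: ✓ (rhs at j=5; lhs holds on [3,4])
  i=4: ✓ (rhs at j=5; lhs holds on [4,4])
  i=5: ✓ (rhs at j=5)
  i=6: ✗ (lhs fails at k=7 before rhs at j=8)
  i=7: ✗ (lhs fails at k=7 before rhs at j=8)
  i=8: ✓ (rhs at j=8)
  i=9: ✗ (lhs fails at k=10 before rhs at j=12)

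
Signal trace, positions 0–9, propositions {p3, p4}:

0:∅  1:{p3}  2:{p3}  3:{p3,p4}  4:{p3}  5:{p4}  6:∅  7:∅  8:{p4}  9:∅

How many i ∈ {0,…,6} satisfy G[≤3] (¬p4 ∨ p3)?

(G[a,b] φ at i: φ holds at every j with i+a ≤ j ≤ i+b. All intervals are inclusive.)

2

Evaluate at each i in [0,6]:
  i=0: ✓ (all of [0,3])
  i=1: ✓ (all of [1,4])
  i=2: ✗ (fails at j=5)
  i=3: ✗ (fails at j=5)
  i=4: ✗ (fails at j=5)
  i=5: ✗ (fails at j=5)
  i=6: ✗ (fails at j=8)
Positions where it holds: {0, 1} → 2.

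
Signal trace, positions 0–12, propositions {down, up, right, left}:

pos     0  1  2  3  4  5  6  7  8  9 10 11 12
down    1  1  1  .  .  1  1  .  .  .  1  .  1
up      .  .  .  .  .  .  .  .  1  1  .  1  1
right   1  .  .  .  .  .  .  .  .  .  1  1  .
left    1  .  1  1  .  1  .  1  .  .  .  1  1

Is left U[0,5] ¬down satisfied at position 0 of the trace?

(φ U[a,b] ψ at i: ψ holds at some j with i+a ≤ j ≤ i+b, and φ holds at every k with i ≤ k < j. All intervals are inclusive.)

Does not hold

Need some j in [0,5] with ¬down, and left at every k in [0,j-1].
  j=0: ¬down false.
  j=1: ¬down false.
  j=2: ¬down false.
  j=3: ¬down holds, but left fails at k=1 → not this j.
  j=4: ¬down holds, but left fails at k=1 → not this j.
  j=5: ¬down false.
No j in the window works → until fails.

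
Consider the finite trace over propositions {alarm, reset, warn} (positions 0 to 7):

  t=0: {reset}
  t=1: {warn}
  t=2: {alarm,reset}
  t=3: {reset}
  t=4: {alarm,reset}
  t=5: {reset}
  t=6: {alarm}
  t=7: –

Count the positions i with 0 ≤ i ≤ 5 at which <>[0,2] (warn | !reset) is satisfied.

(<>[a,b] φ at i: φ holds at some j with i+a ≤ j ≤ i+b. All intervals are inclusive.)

4

Evaluate at each i in [0,5]:
  i=0: ✓ (witness j=1)
  i=1: ✓ (witness j=1)
  i=2: ✗ (none in [2,4])
  i=3: ✗ (none in [3,5])
  i=4: ✓ (witness j=6)
  i=5: ✓ (witness j=6)
Positions where it holds: {0, 1, 4, 5} → 4.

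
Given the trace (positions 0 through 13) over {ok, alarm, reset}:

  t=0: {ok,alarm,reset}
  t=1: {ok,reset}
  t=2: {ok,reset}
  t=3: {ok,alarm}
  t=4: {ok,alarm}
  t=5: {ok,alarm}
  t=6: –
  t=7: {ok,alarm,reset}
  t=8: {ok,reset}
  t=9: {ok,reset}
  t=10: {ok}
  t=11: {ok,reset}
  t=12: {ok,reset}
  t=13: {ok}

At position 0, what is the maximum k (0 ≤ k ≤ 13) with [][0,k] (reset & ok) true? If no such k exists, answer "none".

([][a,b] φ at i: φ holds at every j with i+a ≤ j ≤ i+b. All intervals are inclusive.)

(reset & ok) must hold from j=0 onward; find where it first fails.
  j=0: holds
  j=1: holds
  j=2: holds
  j=3: fails
Holds on [0,2], so largest k = 2.

2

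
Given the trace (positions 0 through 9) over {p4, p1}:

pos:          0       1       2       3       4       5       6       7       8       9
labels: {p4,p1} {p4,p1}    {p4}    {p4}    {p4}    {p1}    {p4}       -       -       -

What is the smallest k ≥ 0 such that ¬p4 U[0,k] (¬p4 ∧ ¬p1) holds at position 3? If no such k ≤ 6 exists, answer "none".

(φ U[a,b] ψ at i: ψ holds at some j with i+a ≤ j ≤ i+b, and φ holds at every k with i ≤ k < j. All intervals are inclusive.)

none

Need earliest j ≥ 3 with (¬p4 ∧ ¬p1), and ¬p4 at every k in [3,j-1].
  j=3: rhs fails.
  j=4: rhs fails.
  j=5: rhs fails.
  j=6: rhs fails.
  j=7: rhs holds but lhs fails at k=3.
  j=8: rhs holds but lhs fails at k=3.
  j=9: rhs holds but lhs fails at k=3.
No witness within the range → none.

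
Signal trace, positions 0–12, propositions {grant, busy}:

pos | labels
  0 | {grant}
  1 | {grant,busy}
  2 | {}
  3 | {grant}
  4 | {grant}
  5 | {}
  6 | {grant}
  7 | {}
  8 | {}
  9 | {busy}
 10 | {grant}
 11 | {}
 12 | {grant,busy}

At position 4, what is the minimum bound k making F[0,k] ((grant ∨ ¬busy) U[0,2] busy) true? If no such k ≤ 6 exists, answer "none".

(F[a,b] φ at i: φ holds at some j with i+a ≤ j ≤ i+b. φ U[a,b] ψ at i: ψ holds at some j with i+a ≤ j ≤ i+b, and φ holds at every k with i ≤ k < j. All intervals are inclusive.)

Scan j = 4,5,… for ((grant ∨ ¬busy) U[0,2] busy):
  j=4: fails
  j=5: fails
  j=6: fails
  j=7: holds
First hit at j=7, so smallest k = 7-4 = 3.

3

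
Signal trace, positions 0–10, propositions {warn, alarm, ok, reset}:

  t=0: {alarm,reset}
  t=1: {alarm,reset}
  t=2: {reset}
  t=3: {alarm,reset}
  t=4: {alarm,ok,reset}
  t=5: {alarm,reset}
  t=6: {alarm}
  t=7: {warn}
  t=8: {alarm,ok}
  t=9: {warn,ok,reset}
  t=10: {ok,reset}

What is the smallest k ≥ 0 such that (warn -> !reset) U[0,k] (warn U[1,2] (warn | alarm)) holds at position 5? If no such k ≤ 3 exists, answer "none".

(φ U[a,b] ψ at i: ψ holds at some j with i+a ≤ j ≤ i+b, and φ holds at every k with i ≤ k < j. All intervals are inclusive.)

2

Need earliest j ≥ 5 with (warn U[1,2] (warn | alarm)), and (warn -> !reset) at every k in [5,j-1].
  j=5: rhs fails.
  j=6: rhs fails.
  j=7: rhs holds; lhs holds on [5,6]. k = 2.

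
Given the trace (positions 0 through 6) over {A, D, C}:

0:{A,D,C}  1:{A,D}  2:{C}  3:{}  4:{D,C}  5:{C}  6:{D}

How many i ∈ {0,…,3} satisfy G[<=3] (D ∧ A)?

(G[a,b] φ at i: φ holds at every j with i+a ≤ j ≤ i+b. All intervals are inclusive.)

Evaluate at each i in [0,3]:
  i=0: ✗ (fails at j=2)
  i=1: ✗ (fails at j=2)
  i=2: ✗ (fails at j=2)
  i=3: ✗ (fails at j=3)
Positions where it holds: {} → 0.

0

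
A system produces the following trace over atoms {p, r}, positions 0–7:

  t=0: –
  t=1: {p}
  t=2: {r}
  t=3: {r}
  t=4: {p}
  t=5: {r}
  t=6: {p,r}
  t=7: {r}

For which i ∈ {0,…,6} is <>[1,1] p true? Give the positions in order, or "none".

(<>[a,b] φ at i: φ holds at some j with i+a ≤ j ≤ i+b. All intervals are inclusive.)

Evaluate at each i in [0,6]:
  i=0: ✓ (witness j=1)
  i=1: ✗ (none in [2,2])
  i=2: ✗ (none in [3,3])
  i=3: ✓ (witness j=4)
  i=4: ✗ (none in [5,5])
  i=5: ✓ (witness j=6)
  i=6: ✗ (none in [7,7])

0, 3, 5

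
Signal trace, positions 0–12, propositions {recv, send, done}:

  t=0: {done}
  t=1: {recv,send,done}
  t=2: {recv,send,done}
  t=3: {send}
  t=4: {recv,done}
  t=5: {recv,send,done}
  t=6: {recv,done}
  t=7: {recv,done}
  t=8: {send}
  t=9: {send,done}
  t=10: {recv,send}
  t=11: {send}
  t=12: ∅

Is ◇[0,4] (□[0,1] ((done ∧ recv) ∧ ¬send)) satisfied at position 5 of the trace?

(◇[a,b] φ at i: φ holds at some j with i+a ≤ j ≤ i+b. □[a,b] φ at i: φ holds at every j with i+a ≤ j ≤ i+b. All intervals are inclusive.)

Check □[0,1] ((done ∧ recv) ∧ ¬send) at each j in [5,9]:
  j=5: fails at 5
  j=6: holds on [6,7]
  j=7: fails at 8
  j=8: fails at 8
  j=9: fails at 9
Found at j=6 → formula holds.

Holds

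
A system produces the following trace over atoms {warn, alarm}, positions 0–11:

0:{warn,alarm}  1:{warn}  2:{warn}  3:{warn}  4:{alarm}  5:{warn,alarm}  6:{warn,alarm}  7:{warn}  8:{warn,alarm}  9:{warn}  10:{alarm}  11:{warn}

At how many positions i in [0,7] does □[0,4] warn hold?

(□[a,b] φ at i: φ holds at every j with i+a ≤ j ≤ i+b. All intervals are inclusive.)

Evaluate at each i in [0,7]:
  i=0: ✗ (fails at j=4)
  i=1: ✗ (fails at j=4)
  i=2: ✗ (fails at j=4)
  i=3: ✗ (fails at j=4)
  i=4: ✗ (fails at j=4)
  i=5: ✓ (all of [5,9])
  i=6: ✗ (fails at j=10)
  i=7: ✗ (fails at j=10)
Positions where it holds: {5} → 1.

1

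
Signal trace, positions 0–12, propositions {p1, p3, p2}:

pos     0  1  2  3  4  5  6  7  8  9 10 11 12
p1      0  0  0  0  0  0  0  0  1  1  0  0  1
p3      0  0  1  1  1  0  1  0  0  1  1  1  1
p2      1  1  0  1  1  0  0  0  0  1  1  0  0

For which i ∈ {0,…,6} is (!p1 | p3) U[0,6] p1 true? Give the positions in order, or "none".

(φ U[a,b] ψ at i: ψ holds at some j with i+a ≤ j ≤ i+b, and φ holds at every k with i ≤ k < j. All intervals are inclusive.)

Evaluate at each i in [0,6]:
  i=0: ✗ (no rhs in [0,6])
  i=1: ✗ (no rhs in [1,7])
  i=2: ✓ (rhs at j=8; lhs holds on [2,7])
  i=3: ✓ (rhs at j=8; lhs holds on [3,7])
  i=4: ✓ (rhs at j=8; lhs holds on [4,7])
  i=5: ✓ (rhs at j=8; lhs holds on [5,7])
  i=6: ✓ (rhs at j=8; lhs holds on [6,7])

2, 3, 4, 5, 6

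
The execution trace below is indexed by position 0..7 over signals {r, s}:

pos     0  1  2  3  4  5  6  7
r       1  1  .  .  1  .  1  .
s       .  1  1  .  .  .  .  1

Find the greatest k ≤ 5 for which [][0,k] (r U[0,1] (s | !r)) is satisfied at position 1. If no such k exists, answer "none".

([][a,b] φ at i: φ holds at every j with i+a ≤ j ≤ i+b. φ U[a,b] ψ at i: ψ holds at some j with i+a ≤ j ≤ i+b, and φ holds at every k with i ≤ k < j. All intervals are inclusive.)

5

(r U[0,1] (s | !r)) must hold from j=1 onward; find where it first fails.
  j=1: holds
  j=2: holds
  j=3: holds
  j=4: holds
  j=5: holds
  j=6: holds
Holds through j=6; largest k = 5.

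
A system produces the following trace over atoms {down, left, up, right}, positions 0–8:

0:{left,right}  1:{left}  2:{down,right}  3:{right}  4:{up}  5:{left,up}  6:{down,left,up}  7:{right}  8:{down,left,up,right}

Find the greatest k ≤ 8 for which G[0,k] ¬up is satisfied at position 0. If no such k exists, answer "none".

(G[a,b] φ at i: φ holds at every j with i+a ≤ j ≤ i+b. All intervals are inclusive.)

¬up must hold from j=0 onward; find where it first fails.
  j=0: holds
  j=1: holds
  j=2: holds
  j=3: holds
  j=4: fails
Holds on [0,3], so largest k = 3.

3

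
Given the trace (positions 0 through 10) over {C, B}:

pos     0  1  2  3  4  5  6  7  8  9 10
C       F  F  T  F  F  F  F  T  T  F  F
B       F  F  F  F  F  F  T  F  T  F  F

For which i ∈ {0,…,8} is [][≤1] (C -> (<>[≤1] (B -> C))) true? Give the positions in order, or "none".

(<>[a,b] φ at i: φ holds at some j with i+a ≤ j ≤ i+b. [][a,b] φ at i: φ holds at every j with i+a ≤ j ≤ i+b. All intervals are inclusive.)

0, 1, 2, 3, 4, 5, 6, 7, 8

Evaluate at each i in [0,8]:
  i=0: ✓ (all of [0,1])
  i=1: ✓ (all of [1,2])
  i=2: ✓ (all of [2,3])
  i=3: ✓ (all of [3,4])
  i=4: ✓ (all of [4,5])
  i=5: ✓ (all of [5,6])
  i=6: ✓ (all of [6,7])
  i=7: ✓ (all of [7,8])
  i=8: ✓ (all of [8,9])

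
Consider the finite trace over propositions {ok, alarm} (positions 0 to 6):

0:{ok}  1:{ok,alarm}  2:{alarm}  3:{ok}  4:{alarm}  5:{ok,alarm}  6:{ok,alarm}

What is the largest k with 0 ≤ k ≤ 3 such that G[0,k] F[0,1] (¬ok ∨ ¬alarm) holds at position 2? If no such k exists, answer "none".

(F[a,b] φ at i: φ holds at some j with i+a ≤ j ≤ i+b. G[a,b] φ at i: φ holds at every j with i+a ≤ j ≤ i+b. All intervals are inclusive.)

2

F[0,1] (¬ok ∨ ¬alarm) must hold from j=2 onward; find where it first fails.
  j=2: holds
  j=3: holds
  j=4: holds
  j=5: fails
Holds on [2,4], so largest k = 2.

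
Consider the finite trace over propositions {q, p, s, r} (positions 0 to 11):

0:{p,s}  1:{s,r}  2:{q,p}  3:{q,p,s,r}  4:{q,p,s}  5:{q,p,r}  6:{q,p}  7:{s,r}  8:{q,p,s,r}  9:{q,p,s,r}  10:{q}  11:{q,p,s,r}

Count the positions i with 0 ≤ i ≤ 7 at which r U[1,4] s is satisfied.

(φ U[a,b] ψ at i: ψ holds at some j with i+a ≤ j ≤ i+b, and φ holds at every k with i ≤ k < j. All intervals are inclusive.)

2

Evaluate at each i in [0,7]:
  i=0: ✗ (lhs fails at k=0 before rhs at j=1)
  i=1: ✗ (lhs fails at k=2 before rhs at j=3)
  i=2: ✗ (lhs fails at k=2 before rhs at j=3)
  i=3: ✓ (rhs at j=4; lhs holds on [3,3])
  i=4: ✗ (lhs fails at k=4 before rhs at j=7)
  i=5: ✗ (lhs fails at k=6 before rhs at j=7)
  i=6: ✗ (lhs fails at k=6 before rhs at j=7)
  i=7: ✓ (rhs at j=8; lhs holds on [7,7])
Positions where it holds: {3, 7} → 2.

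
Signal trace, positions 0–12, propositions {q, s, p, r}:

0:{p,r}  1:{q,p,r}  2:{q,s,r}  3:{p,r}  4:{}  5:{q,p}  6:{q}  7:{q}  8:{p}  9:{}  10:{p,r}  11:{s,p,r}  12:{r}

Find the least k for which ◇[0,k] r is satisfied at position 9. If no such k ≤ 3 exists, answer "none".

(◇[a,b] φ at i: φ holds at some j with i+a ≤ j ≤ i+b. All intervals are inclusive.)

1

Scan j = 9,10,… for r:
  j=9: fails
  j=10: holds
First hit at j=10, so smallest k = 10-9 = 1.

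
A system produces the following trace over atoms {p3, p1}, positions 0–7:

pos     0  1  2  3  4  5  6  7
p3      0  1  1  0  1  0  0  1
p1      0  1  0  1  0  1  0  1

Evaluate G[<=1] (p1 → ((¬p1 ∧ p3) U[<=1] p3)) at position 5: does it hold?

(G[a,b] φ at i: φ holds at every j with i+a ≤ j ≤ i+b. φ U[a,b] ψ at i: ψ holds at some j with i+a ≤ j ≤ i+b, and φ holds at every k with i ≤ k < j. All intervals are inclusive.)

Check (p1 → ((¬p1 ∧ p3) U[<=1] p3)) at every j in [5,6]:
  j=5: antecedent true; consequent fails → ✗
  j=6: antecedent false → ✓
Fails at j=5 → formula fails.

False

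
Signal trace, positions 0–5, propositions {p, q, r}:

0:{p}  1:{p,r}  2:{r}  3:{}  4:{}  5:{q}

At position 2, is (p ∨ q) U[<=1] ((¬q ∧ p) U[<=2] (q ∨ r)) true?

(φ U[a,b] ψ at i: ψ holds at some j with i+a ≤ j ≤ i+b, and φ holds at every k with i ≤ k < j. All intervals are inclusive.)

Yes

Need some j in [2,3] with ((¬q ∧ p) U[<=2] (q ∨ r)), and (p ∨ q) at every k in [2,j-1].
  j=2: ((¬q ∧ p) U[<=2] (q ∨ r)) holds; no prefix to check → satisfied.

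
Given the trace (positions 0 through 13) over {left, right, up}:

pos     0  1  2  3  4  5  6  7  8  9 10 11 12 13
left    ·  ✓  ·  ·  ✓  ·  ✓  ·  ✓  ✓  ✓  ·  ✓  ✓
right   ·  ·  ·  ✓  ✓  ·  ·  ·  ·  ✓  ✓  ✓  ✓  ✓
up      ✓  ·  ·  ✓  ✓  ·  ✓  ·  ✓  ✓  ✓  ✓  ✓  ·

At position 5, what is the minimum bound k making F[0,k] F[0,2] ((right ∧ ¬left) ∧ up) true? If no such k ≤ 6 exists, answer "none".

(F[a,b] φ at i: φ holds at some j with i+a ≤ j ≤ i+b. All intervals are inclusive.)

Scan j = 5,6,… for F[0,2] ((right ∧ ¬left) ∧ up):
  j=5: fails
  j=6: fails
  j=7: fails
  j=8: fails
  j=9: holds
First hit at j=9, so smallest k = 9-5 = 4.

4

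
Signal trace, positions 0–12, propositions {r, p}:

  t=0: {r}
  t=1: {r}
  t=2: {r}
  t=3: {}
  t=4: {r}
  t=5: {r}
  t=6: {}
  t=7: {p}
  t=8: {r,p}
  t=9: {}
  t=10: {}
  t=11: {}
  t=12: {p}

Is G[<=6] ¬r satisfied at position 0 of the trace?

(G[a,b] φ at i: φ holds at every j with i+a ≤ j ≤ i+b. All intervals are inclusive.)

Check ¬r at every j in [0,6]:
  j=0: false
  j=1: false
  j=2: false
  j=3: true
  j=4: false
  j=5: false
  j=6: true
Fails at j=0 → formula fails.

Does not hold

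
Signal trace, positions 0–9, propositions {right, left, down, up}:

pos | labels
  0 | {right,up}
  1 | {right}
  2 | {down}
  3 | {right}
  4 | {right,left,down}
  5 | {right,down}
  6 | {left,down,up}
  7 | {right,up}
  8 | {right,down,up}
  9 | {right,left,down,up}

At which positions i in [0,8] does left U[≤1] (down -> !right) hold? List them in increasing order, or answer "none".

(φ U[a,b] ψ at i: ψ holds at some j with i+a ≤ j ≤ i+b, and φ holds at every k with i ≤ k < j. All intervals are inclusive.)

0, 1, 2, 3, 6, 7

Evaluate at each i in [0,8]:
  i=0: ✓ (rhs at j=0)
  i=1: ✓ (rhs at j=1)
  i=2: ✓ (rhs at j=2)
  i=3: ✓ (rhs at j=3)
  i=4: ✗ (no rhs in [4,5])
  i=5: ✗ (lhs fails at k=5 before rhs at j=6)
  i=6: ✓ (rhs at j=6)
  i=7: ✓ (rhs at j=7)
  i=8: ✗ (no rhs in [8,9])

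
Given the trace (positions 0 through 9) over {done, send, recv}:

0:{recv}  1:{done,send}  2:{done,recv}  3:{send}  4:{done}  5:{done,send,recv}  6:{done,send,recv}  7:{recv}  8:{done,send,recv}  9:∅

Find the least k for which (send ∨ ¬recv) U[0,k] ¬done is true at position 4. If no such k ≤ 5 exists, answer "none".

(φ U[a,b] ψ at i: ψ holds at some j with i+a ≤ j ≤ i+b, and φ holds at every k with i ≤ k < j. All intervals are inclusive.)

Need earliest j ≥ 4 with ¬done, and (send ∨ ¬recv) at every k in [4,j-1].
  j=4: rhs fails.
  j=5: rhs fails.
  j=6: rhs fails.
  j=7: rhs holds; lhs holds on [4,6]. k = 3.

3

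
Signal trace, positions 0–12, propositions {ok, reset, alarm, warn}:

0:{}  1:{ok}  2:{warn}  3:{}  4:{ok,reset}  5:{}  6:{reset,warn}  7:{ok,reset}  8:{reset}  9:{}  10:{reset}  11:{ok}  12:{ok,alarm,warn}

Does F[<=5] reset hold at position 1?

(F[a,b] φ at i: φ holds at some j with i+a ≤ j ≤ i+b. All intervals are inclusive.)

Check reset at each j in [1,6]:
  j=1: false
  j=2: false
  j=3: false
  j=4: true
  j=5: false
  j=6: true
Found at j=4 → formula holds.

Yes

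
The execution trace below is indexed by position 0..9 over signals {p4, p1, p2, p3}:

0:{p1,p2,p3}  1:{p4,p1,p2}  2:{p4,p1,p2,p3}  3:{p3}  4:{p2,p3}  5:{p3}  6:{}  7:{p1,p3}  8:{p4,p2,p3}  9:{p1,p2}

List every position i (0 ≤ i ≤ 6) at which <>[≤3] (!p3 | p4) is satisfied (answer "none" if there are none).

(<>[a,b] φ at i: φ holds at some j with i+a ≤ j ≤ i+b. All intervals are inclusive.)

Evaluate at each i in [0,6]:
  i=0: ✓ (witness j=1)
  i=1: ✓ (witness j=1)
  i=2: ✓ (witness j=2)
  i=3: ✓ (witness j=6)
  i=4: ✓ (witness j=6)
  i=5: ✓ (witness j=6)
  i=6: ✓ (witness j=6)

0, 1, 2, 3, 4, 5, 6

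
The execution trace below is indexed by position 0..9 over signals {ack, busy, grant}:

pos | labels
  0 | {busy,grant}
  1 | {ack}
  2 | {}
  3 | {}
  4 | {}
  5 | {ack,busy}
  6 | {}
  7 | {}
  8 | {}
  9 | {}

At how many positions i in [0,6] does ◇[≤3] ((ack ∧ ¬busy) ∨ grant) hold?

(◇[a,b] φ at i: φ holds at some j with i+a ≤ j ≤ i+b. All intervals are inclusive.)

2

Evaluate at each i in [0,6]:
  i=0: ✓ (witness j=0)
  i=1: ✓ (witness j=1)
  i=2: ✗ (none in [2,5])
  i=3: ✗ (none in [3,6])
  i=4: ✗ (none in [4,7])
  i=5: ✗ (none in [5,8])
  i=6: ✗ (none in [6,9])
Positions where it holds: {0, 1} → 2.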